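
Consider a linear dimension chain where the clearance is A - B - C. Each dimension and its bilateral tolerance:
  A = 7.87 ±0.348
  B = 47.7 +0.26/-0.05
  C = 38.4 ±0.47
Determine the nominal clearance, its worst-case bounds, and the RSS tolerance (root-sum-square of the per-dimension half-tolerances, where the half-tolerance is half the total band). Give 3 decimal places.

Stack each dimension's contribution:
  +A: nom +7.870 → Σnom=7.870; wc +0.348/-0.348 → slack +0.348/-0.348; half-tol=0.348, Σhalf²=0.121104
  -B: nom -47.700 → Σnom=-39.830; wc +0.050/-0.260 → slack +0.398/-0.608; half-tol=0.155, Σhalf²=0.145129
  -C: nom -38.400 → Σnom=-78.230; wc +0.470/-0.470 → slack +0.868/-1.078; half-tol=0.470, Σhalf²=0.366029
Nominal = -78.230. Worst-case = [-78.230 - 1.078, -78.230 + 0.868] = [-79.308, -77.362]. RSS = √0.366029 = 0.605.

nominal=-78.230 wc=[-79.308,-77.362] rss=0.605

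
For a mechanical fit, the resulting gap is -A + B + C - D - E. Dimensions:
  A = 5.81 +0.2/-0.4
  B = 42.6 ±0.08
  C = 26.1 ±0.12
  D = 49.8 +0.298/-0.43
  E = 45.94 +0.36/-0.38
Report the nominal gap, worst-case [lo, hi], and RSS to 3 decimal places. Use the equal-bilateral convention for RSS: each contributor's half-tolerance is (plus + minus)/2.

Stack each dimension's contribution:
  -A: nom -5.810 → Σnom=-5.810; wc +0.400/-0.200 → slack +0.400/-0.200; half-tol=0.300, Σhalf²=0.090000
  +B: nom +42.600 → Σnom=36.790; wc +0.080/-0.080 → slack +0.480/-0.280; half-tol=0.080, Σhalf²=0.096400
  +C: nom +26.100 → Σnom=62.890; wc +0.120/-0.120 → slack +0.600/-0.400; half-tol=0.120, Σhalf²=0.110800
  -D: nom -49.800 → Σnom=13.090; wc +0.430/-0.298 → slack +1.030/-0.698; half-tol=0.364, Σhalf²=0.243296
  -E: nom -45.940 → Σnom=-32.850; wc +0.380/-0.360 → slack +1.410/-1.058; half-tol=0.370, Σhalf²=0.380196
Nominal = -32.850. Worst-case = [-32.850 - 1.058, -32.850 + 1.410] = [-33.908, -31.440]. RSS = √0.380196 = 0.617.

nominal=-32.850 wc=[-33.908,-31.440] rss=0.617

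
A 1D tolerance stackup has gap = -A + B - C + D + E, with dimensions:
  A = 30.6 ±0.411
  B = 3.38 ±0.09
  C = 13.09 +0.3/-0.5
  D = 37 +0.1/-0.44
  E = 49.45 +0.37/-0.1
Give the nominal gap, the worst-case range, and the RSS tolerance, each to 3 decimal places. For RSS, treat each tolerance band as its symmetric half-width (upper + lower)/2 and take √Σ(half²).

Stack each dimension's contribution:
  -A: nom -30.600 → Σnom=-30.600; wc +0.411/-0.411 → slack +0.411/-0.411; half-tol=0.411, Σhalf²=0.168921
  +B: nom +3.380 → Σnom=-27.220; wc +0.090/-0.090 → slack +0.501/-0.501; half-tol=0.090, Σhalf²=0.177021
  -C: nom -13.090 → Σnom=-40.310; wc +0.500/-0.300 → slack +1.001/-0.801; half-tol=0.400, Σhalf²=0.337021
  +D: nom +37.000 → Σnom=-3.310; wc +0.100/-0.440 → slack +1.101/-1.241; half-tol=0.270, Σhalf²=0.409921
  +E: nom +49.450 → Σnom=46.140; wc +0.370/-0.100 → slack +1.471/-1.341; half-tol=0.235, Σhalf²=0.465146
Nominal = 46.140. Worst-case = [46.140 - 1.341, 46.140 + 1.471] = [44.799, 47.611]. RSS = √0.465146 = 0.682.

nominal=46.140 wc=[44.799,47.611] rss=0.682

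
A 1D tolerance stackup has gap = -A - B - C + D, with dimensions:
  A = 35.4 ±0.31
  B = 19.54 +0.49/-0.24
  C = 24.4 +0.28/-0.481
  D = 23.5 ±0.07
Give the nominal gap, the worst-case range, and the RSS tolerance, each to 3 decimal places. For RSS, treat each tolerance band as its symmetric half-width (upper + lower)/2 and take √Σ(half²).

Stack each dimension's contribution:
  -A: nom -35.400 → Σnom=-35.400; wc +0.310/-0.310 → slack +0.310/-0.310; half-tol=0.310, Σhalf²=0.096100
  -B: nom -19.540 → Σnom=-54.940; wc +0.240/-0.490 → slack +0.550/-0.800; half-tol=0.365, Σhalf²=0.229325
  -C: nom -24.400 → Σnom=-79.340; wc +0.481/-0.280 → slack +1.031/-1.080; half-tol=0.381, Σhalf²=0.374105
  +D: nom +23.500 → Σnom=-55.840; wc +0.070/-0.070 → slack +1.101/-1.150; half-tol=0.070, Σhalf²=0.379005
Nominal = -55.840. Worst-case = [-55.840 - 1.150, -55.840 + 1.101] = [-56.990, -54.739]. RSS = √0.379005 = 0.616.

nominal=-55.840 wc=[-56.990,-54.739] rss=0.616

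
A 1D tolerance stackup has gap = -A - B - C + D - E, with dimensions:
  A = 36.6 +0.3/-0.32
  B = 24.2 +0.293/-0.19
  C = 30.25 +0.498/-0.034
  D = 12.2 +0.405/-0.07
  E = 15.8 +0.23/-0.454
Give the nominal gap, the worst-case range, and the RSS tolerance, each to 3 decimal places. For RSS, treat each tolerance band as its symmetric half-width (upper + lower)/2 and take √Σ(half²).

nominal=-94.650 wc=[-96.041,-93.247] rss=0.631

Stack each dimension's contribution:
  -A: nom -36.600 → Σnom=-36.600; wc +0.320/-0.300 → slack +0.320/-0.300; half-tol=0.310, Σhalf²=0.096100
  -B: nom -24.200 → Σnom=-60.800; wc +0.190/-0.293 → slack +0.510/-0.593; half-tol=0.241, Σhalf²=0.154422
  -C: nom -30.250 → Σnom=-91.050; wc +0.034/-0.498 → slack +0.544/-1.091; half-tol=0.266, Σhalf²=0.225178
  +D: nom +12.200 → Σnom=-78.850; wc +0.405/-0.070 → slack +0.949/-1.161; half-tol=0.238, Σhalf²=0.281585
  -E: nom -15.800 → Σnom=-94.650; wc +0.454/-0.230 → slack +1.403/-1.391; half-tol=0.342, Σhalf²=0.398549
Nominal = -94.650. Worst-case = [-94.650 - 1.391, -94.650 + 1.403] = [-96.041, -93.247]. RSS = √0.398549 = 0.631.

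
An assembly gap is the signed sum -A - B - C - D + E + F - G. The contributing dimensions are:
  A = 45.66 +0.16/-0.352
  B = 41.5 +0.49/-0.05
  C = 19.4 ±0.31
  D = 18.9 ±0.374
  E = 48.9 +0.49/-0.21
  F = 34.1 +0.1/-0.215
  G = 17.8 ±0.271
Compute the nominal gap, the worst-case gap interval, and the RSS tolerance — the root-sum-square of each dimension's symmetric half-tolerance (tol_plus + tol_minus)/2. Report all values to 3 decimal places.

nominal=-60.260 wc=[-62.290,-58.313] rss=0.771

Stack each dimension's contribution:
  -A: nom -45.660 → Σnom=-45.660; wc +0.352/-0.160 → slack +0.352/-0.160; half-tol=0.256, Σhalf²=0.065536
  -B: nom -41.500 → Σnom=-87.160; wc +0.050/-0.490 → slack +0.402/-0.650; half-tol=0.270, Σhalf²=0.138436
  -C: nom -19.400 → Σnom=-106.560; wc +0.310/-0.310 → slack +0.712/-0.960; half-tol=0.310, Σhalf²=0.234536
  -D: nom -18.900 → Σnom=-125.460; wc +0.374/-0.374 → slack +1.086/-1.334; half-tol=0.374, Σhalf²=0.374412
  +E: nom +48.900 → Σnom=-76.560; wc +0.490/-0.210 → slack +1.576/-1.544; half-tol=0.350, Σhalf²=0.496912
  +F: nom +34.100 → Σnom=-42.460; wc +0.100/-0.215 → slack +1.676/-1.759; half-tol=0.158, Σhalf²=0.521718
  -G: nom -17.800 → Σnom=-60.260; wc +0.271/-0.271 → slack +1.947/-2.030; half-tol=0.271, Σhalf²=0.595159
Nominal = -60.260. Worst-case = [-60.260 - 2.030, -60.260 + 1.947] = [-62.290, -58.313]. RSS = √0.595159 = 0.771.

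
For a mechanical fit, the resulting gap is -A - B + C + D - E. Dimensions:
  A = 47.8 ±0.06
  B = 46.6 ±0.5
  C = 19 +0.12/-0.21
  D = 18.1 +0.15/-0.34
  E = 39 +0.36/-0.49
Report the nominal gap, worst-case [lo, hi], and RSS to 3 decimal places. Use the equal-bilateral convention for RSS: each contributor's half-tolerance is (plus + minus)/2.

nominal=-96.300 wc=[-97.770,-94.980] rss=0.722

Stack each dimension's contribution:
  -A: nom -47.800 → Σnom=-47.800; wc +0.060/-0.060 → slack +0.060/-0.060; half-tol=0.060, Σhalf²=0.003600
  -B: nom -46.600 → Σnom=-94.400; wc +0.500/-0.500 → slack +0.560/-0.560; half-tol=0.500, Σhalf²=0.253600
  +C: nom +19.000 → Σnom=-75.400; wc +0.120/-0.210 → slack +0.680/-0.770; half-tol=0.165, Σhalf²=0.280825
  +D: nom +18.100 → Σnom=-57.300; wc +0.150/-0.340 → slack +0.830/-1.110; half-tol=0.245, Σhalf²=0.340850
  -E: nom -39.000 → Σnom=-96.300; wc +0.490/-0.360 → slack +1.320/-1.470; half-tol=0.425, Σhalf²=0.521475
Nominal = -96.300. Worst-case = [-96.300 - 1.470, -96.300 + 1.320] = [-97.770, -94.980]. RSS = √0.521475 = 0.722.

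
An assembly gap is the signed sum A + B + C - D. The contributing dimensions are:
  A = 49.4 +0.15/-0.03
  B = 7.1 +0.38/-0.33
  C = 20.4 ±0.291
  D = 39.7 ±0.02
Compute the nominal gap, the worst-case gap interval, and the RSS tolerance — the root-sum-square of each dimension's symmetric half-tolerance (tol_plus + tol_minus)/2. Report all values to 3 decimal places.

Stack each dimension's contribution:
  +A: nom +49.400 → Σnom=49.400; wc +0.150/-0.030 → slack +0.150/-0.030; half-tol=0.090, Σhalf²=0.008100
  +B: nom +7.100 → Σnom=56.500; wc +0.380/-0.330 → slack +0.530/-0.360; half-tol=0.355, Σhalf²=0.134125
  +C: nom +20.400 → Σnom=76.900; wc +0.291/-0.291 → slack +0.821/-0.651; half-tol=0.291, Σhalf²=0.218806
  -D: nom -39.700 → Σnom=37.200; wc +0.020/-0.020 → slack +0.841/-0.671; half-tol=0.020, Σhalf²=0.219206
Nominal = 37.200. Worst-case = [37.200 - 0.671, 37.200 + 0.841] = [36.529, 38.041]. RSS = √0.219206 = 0.468.

nominal=37.200 wc=[36.529,38.041] rss=0.468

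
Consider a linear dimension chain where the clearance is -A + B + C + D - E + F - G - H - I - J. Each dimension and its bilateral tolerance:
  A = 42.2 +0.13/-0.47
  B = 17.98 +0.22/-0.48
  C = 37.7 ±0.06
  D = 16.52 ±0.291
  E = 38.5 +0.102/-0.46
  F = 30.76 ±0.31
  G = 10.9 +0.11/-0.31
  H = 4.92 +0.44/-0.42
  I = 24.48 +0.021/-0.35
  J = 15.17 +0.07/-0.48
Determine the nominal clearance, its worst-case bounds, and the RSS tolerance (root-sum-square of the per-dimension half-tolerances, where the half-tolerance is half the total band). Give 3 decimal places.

Stack each dimension's contribution:
  -A: nom -42.200 → Σnom=-42.200; wc +0.470/-0.130 → slack +0.470/-0.130; half-tol=0.300, Σhalf²=0.090000
  +B: nom +17.980 → Σnom=-24.220; wc +0.220/-0.480 → slack +0.690/-0.610; half-tol=0.350, Σhalf²=0.212500
  +C: nom +37.700 → Σnom=13.480; wc +0.060/-0.060 → slack +0.750/-0.670; half-tol=0.060, Σhalf²=0.216100
  +D: nom +16.520 → Σnom=30.000; wc +0.291/-0.291 → slack +1.041/-0.961; half-tol=0.291, Σhalf²=0.300781
  -E: nom -38.500 → Σnom=-8.500; wc +0.460/-0.102 → slack +1.501/-1.063; half-tol=0.281, Σhalf²=0.379742
  +F: nom +30.760 → Σnom=22.260; wc +0.310/-0.310 → slack +1.811/-1.373; half-tol=0.310, Σhalf²=0.475842
  -G: nom -10.900 → Σnom=11.360; wc +0.310/-0.110 → slack +2.121/-1.483; half-tol=0.210, Σhalf²=0.519942
  -H: nom -4.920 → Σnom=6.440; wc +0.420/-0.440 → slack +2.541/-1.923; half-tol=0.430, Σhalf²=0.704842
  -I: nom -24.480 → Σnom=-18.040; wc +0.350/-0.021 → slack +2.891/-1.944; half-tol=0.185, Σhalf²=0.739252
  -J: nom -15.170 → Σnom=-33.210; wc +0.480/-0.070 → slack +3.371/-2.014; half-tol=0.275, Σhalf²=0.814877
Nominal = -33.210. Worst-case = [-33.210 - 2.014, -33.210 + 3.371] = [-35.224, -29.839]. RSS = √0.814877 = 0.903.

nominal=-33.210 wc=[-35.224,-29.839] rss=0.903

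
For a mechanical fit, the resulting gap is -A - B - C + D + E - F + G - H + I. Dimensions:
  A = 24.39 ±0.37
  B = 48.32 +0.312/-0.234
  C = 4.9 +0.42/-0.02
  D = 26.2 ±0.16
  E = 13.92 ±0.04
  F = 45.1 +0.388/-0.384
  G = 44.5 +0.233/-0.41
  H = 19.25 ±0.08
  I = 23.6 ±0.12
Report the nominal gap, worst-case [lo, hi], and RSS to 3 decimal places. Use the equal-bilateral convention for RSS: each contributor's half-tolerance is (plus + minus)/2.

nominal=-33.740 wc=[-36.040,-32.099] rss=0.748

Stack each dimension's contribution:
  -A: nom -24.390 → Σnom=-24.390; wc +0.370/-0.370 → slack +0.370/-0.370; half-tol=0.370, Σhalf²=0.136900
  -B: nom -48.320 → Σnom=-72.710; wc +0.234/-0.312 → slack +0.604/-0.682; half-tol=0.273, Σhalf²=0.211429
  -C: nom -4.900 → Σnom=-77.610; wc +0.020/-0.420 → slack +0.624/-1.102; half-tol=0.220, Σhalf²=0.259829
  +D: nom +26.200 → Σnom=-51.410; wc +0.160/-0.160 → slack +0.784/-1.262; half-tol=0.160, Σhalf²=0.285429
  +E: nom +13.920 → Σnom=-37.490; wc +0.040/-0.040 → slack +0.824/-1.302; half-tol=0.040, Σhalf²=0.287029
  -F: nom -45.100 → Σnom=-82.590; wc +0.384/-0.388 → slack +1.208/-1.690; half-tol=0.386, Σhalf²=0.436025
  +G: nom +44.500 → Σnom=-38.090; wc +0.233/-0.410 → slack +1.441/-2.100; half-tol=0.322, Σhalf²=0.539387
  -H: nom -19.250 → Σnom=-57.340; wc +0.080/-0.080 → slack +1.521/-2.180; half-tol=0.080, Σhalf²=0.545787
  +I: nom +23.600 → Σnom=-33.740; wc +0.120/-0.120 → slack +1.641/-2.300; half-tol=0.120, Σhalf²=0.560187
Nominal = -33.740. Worst-case = [-33.740 - 2.300, -33.740 + 1.641] = [-36.040, -32.099]. RSS = √0.560187 = 0.748.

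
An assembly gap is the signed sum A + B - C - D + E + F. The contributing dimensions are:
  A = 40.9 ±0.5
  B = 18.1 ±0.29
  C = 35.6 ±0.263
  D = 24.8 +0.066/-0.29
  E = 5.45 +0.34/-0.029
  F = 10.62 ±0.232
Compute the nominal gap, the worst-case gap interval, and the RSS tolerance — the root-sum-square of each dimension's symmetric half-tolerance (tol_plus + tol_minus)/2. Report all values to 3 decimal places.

nominal=14.670 wc=[13.290,16.585] rss=0.723

Stack each dimension's contribution:
  +A: nom +40.900 → Σnom=40.900; wc +0.500/-0.500 → slack +0.500/-0.500; half-tol=0.500, Σhalf²=0.250000
  +B: nom +18.100 → Σnom=59.000; wc +0.290/-0.290 → slack +0.790/-0.790; half-tol=0.290, Σhalf²=0.334100
  -C: nom -35.600 → Σnom=23.400; wc +0.263/-0.263 → slack +1.053/-1.053; half-tol=0.263, Σhalf²=0.403269
  -D: nom -24.800 → Σnom=-1.400; wc +0.290/-0.066 → slack +1.343/-1.119; half-tol=0.178, Σhalf²=0.434953
  +E: nom +5.450 → Σnom=4.050; wc +0.340/-0.029 → slack +1.683/-1.148; half-tol=0.185, Σhalf²=0.468993
  +F: nom +10.620 → Σnom=14.670; wc +0.232/-0.232 → slack +1.915/-1.380; half-tol=0.232, Σhalf²=0.522817
Nominal = 14.670. Worst-case = [14.670 - 1.380, 14.670 + 1.915] = [13.290, 16.585]. RSS = √0.522817 = 0.723.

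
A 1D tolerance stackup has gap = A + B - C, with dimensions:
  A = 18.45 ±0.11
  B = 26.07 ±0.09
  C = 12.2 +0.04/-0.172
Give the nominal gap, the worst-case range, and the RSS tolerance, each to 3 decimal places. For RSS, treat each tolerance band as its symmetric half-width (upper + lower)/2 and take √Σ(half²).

nominal=32.320 wc=[32.080,32.692] rss=0.177

Stack each dimension's contribution:
  +A: nom +18.450 → Σnom=18.450; wc +0.110/-0.110 → slack +0.110/-0.110; half-tol=0.110, Σhalf²=0.012100
  +B: nom +26.070 → Σnom=44.520; wc +0.090/-0.090 → slack +0.200/-0.200; half-tol=0.090, Σhalf²=0.020200
  -C: nom -12.200 → Σnom=32.320; wc +0.172/-0.040 → slack +0.372/-0.240; half-tol=0.106, Σhalf²=0.031436
Nominal = 32.320. Worst-case = [32.320 - 0.240, 32.320 + 0.372] = [32.080, 32.692]. RSS = √0.031436 = 0.177.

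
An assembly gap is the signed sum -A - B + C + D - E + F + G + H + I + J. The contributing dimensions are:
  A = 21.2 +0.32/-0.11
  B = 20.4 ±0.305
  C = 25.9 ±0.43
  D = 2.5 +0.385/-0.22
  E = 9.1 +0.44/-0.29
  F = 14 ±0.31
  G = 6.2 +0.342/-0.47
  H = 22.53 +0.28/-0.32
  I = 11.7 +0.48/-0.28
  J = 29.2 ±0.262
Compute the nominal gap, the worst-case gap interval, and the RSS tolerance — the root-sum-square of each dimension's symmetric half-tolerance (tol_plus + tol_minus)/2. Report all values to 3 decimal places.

Stack each dimension's contribution:
  -A: nom -21.200 → Σnom=-21.200; wc +0.110/-0.320 → slack +0.110/-0.320; half-tol=0.215, Σhalf²=0.046225
  -B: nom -20.400 → Σnom=-41.600; wc +0.305/-0.305 → slack +0.415/-0.625; half-tol=0.305, Σhalf²=0.139250
  +C: nom +25.900 → Σnom=-15.700; wc +0.430/-0.430 → slack +0.845/-1.055; half-tol=0.430, Σhalf²=0.324150
  +D: nom +2.500 → Σnom=-13.200; wc +0.385/-0.220 → slack +1.230/-1.275; half-tol=0.302, Σhalf²=0.415656
  -E: nom -9.100 → Σnom=-22.300; wc +0.290/-0.440 → slack +1.520/-1.715; half-tol=0.365, Σhalf²=0.548881
  +F: nom +14.000 → Σnom=-8.300; wc +0.310/-0.310 → slack +1.830/-2.025; half-tol=0.310, Σhalf²=0.644981
  +G: nom +6.200 → Σnom=-2.100; wc +0.342/-0.470 → slack +2.172/-2.495; half-tol=0.406, Σhalf²=0.809817
  +H: nom +22.530 → Σnom=20.430; wc +0.280/-0.320 → slack +2.452/-2.815; half-tol=0.300, Σhalf²=0.899817
  +I: nom +11.700 → Σnom=32.130; wc +0.480/-0.280 → slack +2.932/-3.095; half-tol=0.380, Σhalf²=1.044217
  +J: nom +29.200 → Σnom=61.330; wc +0.262/-0.262 → slack +3.194/-3.357; half-tol=0.262, Σhalf²=1.112861
Nominal = 61.330. Worst-case = [61.330 - 3.357, 61.330 + 3.194] = [57.973, 64.524]. RSS = √1.112861 = 1.055.

nominal=61.330 wc=[57.973,64.524] rss=1.055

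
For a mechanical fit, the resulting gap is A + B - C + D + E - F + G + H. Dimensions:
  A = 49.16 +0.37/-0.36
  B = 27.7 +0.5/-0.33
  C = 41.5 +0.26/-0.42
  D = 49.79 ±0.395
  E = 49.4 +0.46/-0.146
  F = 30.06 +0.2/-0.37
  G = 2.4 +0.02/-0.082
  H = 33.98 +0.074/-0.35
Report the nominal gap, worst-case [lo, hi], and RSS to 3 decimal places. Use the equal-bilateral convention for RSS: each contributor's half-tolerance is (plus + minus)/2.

nominal=140.870 wc=[138.747,143.479] rss=0.893

Stack each dimension's contribution:
  +A: nom +49.160 → Σnom=49.160; wc +0.370/-0.360 → slack +0.370/-0.360; half-tol=0.365, Σhalf²=0.133225
  +B: nom +27.700 → Σnom=76.860; wc +0.500/-0.330 → slack +0.870/-0.690; half-tol=0.415, Σhalf²=0.305450
  -C: nom -41.500 → Σnom=35.360; wc +0.420/-0.260 → slack +1.290/-0.950; half-tol=0.340, Σhalf²=0.421050
  +D: nom +49.790 → Σnom=85.150; wc +0.395/-0.395 → slack +1.685/-1.345; half-tol=0.395, Σhalf²=0.577075
  +E: nom +49.400 → Σnom=134.550; wc +0.460/-0.146 → slack +2.145/-1.491; half-tol=0.303, Σhalf²=0.668884
  -F: nom -30.060 → Σnom=104.490; wc +0.370/-0.200 → slack +2.515/-1.691; half-tol=0.285, Σhalf²=0.750109
  +G: nom +2.400 → Σnom=106.890; wc +0.020/-0.082 → slack +2.535/-1.773; half-tol=0.051, Σhalf²=0.752710
  +H: nom +33.980 → Σnom=140.870; wc +0.074/-0.350 → slack +2.609/-2.123; half-tol=0.212, Σhalf²=0.797654
Nominal = 140.870. Worst-case = [140.870 - 2.123, 140.870 + 2.609] = [138.747, 143.479]. RSS = √0.797654 = 0.893.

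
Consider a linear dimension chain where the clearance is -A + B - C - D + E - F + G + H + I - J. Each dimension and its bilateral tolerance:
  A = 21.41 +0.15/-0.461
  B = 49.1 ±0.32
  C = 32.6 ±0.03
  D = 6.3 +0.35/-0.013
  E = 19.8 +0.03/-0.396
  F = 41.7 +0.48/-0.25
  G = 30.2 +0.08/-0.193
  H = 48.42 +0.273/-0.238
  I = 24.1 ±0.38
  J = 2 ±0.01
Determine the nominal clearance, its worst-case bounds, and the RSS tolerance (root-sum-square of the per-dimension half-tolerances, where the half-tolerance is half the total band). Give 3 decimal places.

Stack each dimension's contribution:
  -A: nom -21.410 → Σnom=-21.410; wc +0.461/-0.150 → slack +0.461/-0.150; half-tol=0.305, Σhalf²=0.093330
  +B: nom +49.100 → Σnom=27.690; wc +0.320/-0.320 → slack +0.781/-0.470; half-tol=0.320, Σhalf²=0.195730
  -C: nom -32.600 → Σnom=-4.910; wc +0.030/-0.030 → slack +0.811/-0.500; half-tol=0.030, Σhalf²=0.196630
  -D: nom -6.300 → Σnom=-11.210; wc +0.013/-0.350 → slack +0.824/-0.850; half-tol=0.181, Σhalf²=0.229573
  +E: nom +19.800 → Σnom=8.590; wc +0.030/-0.396 → slack +0.854/-1.246; half-tol=0.213, Σhalf²=0.274942
  -F: nom -41.700 → Σnom=-33.110; wc +0.250/-0.480 → slack +1.104/-1.726; half-tol=0.365, Σhalf²=0.408166
  +G: nom +30.200 → Σnom=-2.910; wc +0.080/-0.193 → slack +1.184/-1.919; half-tol=0.137, Σhalf²=0.426799
  +H: nom +48.420 → Σnom=45.510; wc +0.273/-0.238 → slack +1.457/-2.157; half-tol=0.256, Σhalf²=0.492079
  +I: nom +24.100 → Σnom=69.610; wc +0.380/-0.380 → slack +1.837/-2.537; half-tol=0.380, Σhalf²=0.636479
  -J: nom -2.000 → Σnom=67.610; wc +0.010/-0.010 → slack +1.847/-2.547; half-tol=0.010, Σhalf²=0.636579
Nominal = 67.610. Worst-case = [67.610 - 2.547, 67.610 + 1.847] = [65.063, 69.457]. RSS = √0.636579 = 0.798.

nominal=67.610 wc=[65.063,69.457] rss=0.798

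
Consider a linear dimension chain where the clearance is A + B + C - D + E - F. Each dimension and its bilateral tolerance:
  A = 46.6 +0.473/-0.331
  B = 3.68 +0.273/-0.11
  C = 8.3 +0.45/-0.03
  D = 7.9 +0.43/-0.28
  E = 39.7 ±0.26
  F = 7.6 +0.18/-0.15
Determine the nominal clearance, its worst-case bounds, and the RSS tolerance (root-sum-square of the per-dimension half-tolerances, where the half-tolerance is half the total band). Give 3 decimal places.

nominal=82.780 wc=[81.439,84.666] rss=0.690

Stack each dimension's contribution:
  +A: nom +46.600 → Σnom=46.600; wc +0.473/-0.331 → slack +0.473/-0.331; half-tol=0.402, Σhalf²=0.161604
  +B: nom +3.680 → Σnom=50.280; wc +0.273/-0.110 → slack +0.746/-0.441; half-tol=0.192, Σhalf²=0.198276
  +C: nom +8.300 → Σnom=58.580; wc +0.450/-0.030 → slack +1.196/-0.471; half-tol=0.240, Σhalf²=0.255876
  -D: nom -7.900 → Σnom=50.680; wc +0.280/-0.430 → slack +1.476/-0.901; half-tol=0.355, Σhalf²=0.381901
  +E: nom +39.700 → Σnom=90.380; wc +0.260/-0.260 → slack +1.736/-1.161; half-tol=0.260, Σhalf²=0.449501
  -F: nom -7.600 → Σnom=82.780; wc +0.150/-0.180 → slack +1.886/-1.341; half-tol=0.165, Σhalf²=0.476726
Nominal = 82.780. Worst-case = [82.780 - 1.341, 82.780 + 1.886] = [81.439, 84.666]. RSS = √0.476726 = 0.690.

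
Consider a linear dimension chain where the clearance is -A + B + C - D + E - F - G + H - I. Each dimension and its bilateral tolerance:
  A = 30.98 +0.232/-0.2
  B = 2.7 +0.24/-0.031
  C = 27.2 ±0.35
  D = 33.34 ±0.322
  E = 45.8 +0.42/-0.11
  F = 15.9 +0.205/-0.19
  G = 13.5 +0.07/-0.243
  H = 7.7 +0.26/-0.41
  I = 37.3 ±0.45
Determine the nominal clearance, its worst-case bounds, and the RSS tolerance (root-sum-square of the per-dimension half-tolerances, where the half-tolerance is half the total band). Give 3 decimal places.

Stack each dimension's contribution:
  -A: nom -30.980 → Σnom=-30.980; wc +0.200/-0.232 → slack +0.200/-0.232; half-tol=0.216, Σhalf²=0.046656
  +B: nom +2.700 → Σnom=-28.280; wc +0.240/-0.031 → slack +0.440/-0.263; half-tol=0.136, Σhalf²=0.065016
  +C: nom +27.200 → Σnom=-1.080; wc +0.350/-0.350 → slack +0.790/-0.613; half-tol=0.350, Σhalf²=0.187516
  -D: nom -33.340 → Σnom=-34.420; wc +0.322/-0.322 → slack +1.112/-0.935; half-tol=0.322, Σhalf²=0.291200
  +E: nom +45.800 → Σnom=11.380; wc +0.420/-0.110 → slack +1.532/-1.045; half-tol=0.265, Σhalf²=0.361425
  -F: nom -15.900 → Σnom=-4.520; wc +0.190/-0.205 → slack +1.722/-1.250; half-tol=0.198, Σhalf²=0.400432
  -G: nom -13.500 → Σnom=-18.020; wc +0.243/-0.070 → slack +1.965/-1.320; half-tol=0.157, Σhalf²=0.424924
  +H: nom +7.700 → Σnom=-10.320; wc +0.260/-0.410 → slack +2.225/-1.730; half-tol=0.335, Σhalf²=0.537149
  -I: nom -37.300 → Σnom=-47.620; wc +0.450/-0.450 → slack +2.675/-2.180; half-tol=0.450, Σhalf²=0.739649
Nominal = -47.620. Worst-case = [-47.620 - 2.180, -47.620 + 2.675] = [-49.800, -44.945]. RSS = √0.739649 = 0.860.

nominal=-47.620 wc=[-49.800,-44.945] rss=0.860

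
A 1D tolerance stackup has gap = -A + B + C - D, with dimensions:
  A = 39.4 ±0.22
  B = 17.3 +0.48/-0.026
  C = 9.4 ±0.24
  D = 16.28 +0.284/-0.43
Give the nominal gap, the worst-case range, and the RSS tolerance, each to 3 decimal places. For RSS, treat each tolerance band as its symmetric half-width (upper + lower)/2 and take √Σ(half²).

nominal=-28.980 wc=[-29.750,-27.610] rss=0.545

Stack each dimension's contribution:
  -A: nom -39.400 → Σnom=-39.400; wc +0.220/-0.220 → slack +0.220/-0.220; half-tol=0.220, Σhalf²=0.048400
  +B: nom +17.300 → Σnom=-22.100; wc +0.480/-0.026 → slack +0.700/-0.246; half-tol=0.253, Σhalf²=0.112409
  +C: nom +9.400 → Σnom=-12.700; wc +0.240/-0.240 → slack +0.940/-0.486; half-tol=0.240, Σhalf²=0.170009
  -D: nom -16.280 → Σnom=-28.980; wc +0.430/-0.284 → slack +1.370/-0.770; half-tol=0.357, Σhalf²=0.297458
Nominal = -28.980. Worst-case = [-28.980 - 0.770, -28.980 + 1.370] = [-29.750, -27.610]. RSS = √0.297458 = 0.545.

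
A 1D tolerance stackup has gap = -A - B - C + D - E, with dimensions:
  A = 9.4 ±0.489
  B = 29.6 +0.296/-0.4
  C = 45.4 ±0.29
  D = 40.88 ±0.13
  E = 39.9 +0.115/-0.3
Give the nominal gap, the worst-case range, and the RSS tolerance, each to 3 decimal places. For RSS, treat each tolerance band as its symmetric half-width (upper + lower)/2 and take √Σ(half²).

Stack each dimension's contribution:
  -A: nom -9.400 → Σnom=-9.400; wc +0.489/-0.489 → slack +0.489/-0.489; half-tol=0.489, Σhalf²=0.239121
  -B: nom -29.600 → Σnom=-39.000; wc +0.400/-0.296 → slack +0.889/-0.785; half-tol=0.348, Σhalf²=0.360225
  -C: nom -45.400 → Σnom=-84.400; wc +0.290/-0.290 → slack +1.179/-1.075; half-tol=0.290, Σhalf²=0.444325
  +D: nom +40.880 → Σnom=-43.520; wc +0.130/-0.130 → slack +1.309/-1.205; half-tol=0.130, Σhalf²=0.461225
  -E: nom -39.900 → Σnom=-83.420; wc +0.300/-0.115 → slack +1.609/-1.320; half-tol=0.207, Σhalf²=0.504281
Nominal = -83.420. Worst-case = [-83.420 - 1.320, -83.420 + 1.609] = [-84.740, -81.811]. RSS = √0.504281 = 0.710.

nominal=-83.420 wc=[-84.740,-81.811] rss=0.710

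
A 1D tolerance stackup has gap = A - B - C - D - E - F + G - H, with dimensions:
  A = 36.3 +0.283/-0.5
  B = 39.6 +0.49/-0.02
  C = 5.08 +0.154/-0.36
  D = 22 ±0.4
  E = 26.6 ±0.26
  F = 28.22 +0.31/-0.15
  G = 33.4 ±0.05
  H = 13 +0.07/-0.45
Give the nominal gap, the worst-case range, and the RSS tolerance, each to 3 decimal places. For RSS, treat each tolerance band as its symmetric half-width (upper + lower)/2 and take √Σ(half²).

Stack each dimension's contribution:
  +A: nom +36.300 → Σnom=36.300; wc +0.283/-0.500 → slack +0.283/-0.500; half-tol=0.391, Σhalf²=0.153272
  -B: nom -39.600 → Σnom=-3.300; wc +0.020/-0.490 → slack +0.303/-0.990; half-tol=0.255, Σhalf²=0.218297
  -C: nom -5.080 → Σnom=-8.380; wc +0.360/-0.154 → slack +0.663/-1.144; half-tol=0.257, Σhalf²=0.284346
  -D: nom -22.000 → Σnom=-30.380; wc +0.400/-0.400 → slack +1.063/-1.544; half-tol=0.400, Σhalf²=0.444346
  -E: nom -26.600 → Σnom=-56.980; wc +0.260/-0.260 → slack +1.323/-1.804; half-tol=0.260, Σhalf²=0.511946
  -F: nom -28.220 → Σnom=-85.200; wc +0.150/-0.310 → slack +1.473/-2.114; half-tol=0.230, Σhalf²=0.564846
  +G: nom +33.400 → Σnom=-51.800; wc +0.050/-0.050 → slack +1.523/-2.164; half-tol=0.050, Σhalf²=0.567346
  -H: nom -13.000 → Σnom=-64.800; wc +0.450/-0.070 → slack +1.973/-2.234; half-tol=0.260, Σhalf²=0.634946
Nominal = -64.800. Worst-case = [-64.800 - 2.234, -64.800 + 1.973] = [-67.034, -62.827]. RSS = √0.634946 = 0.797.

nominal=-64.800 wc=[-67.034,-62.827] rss=0.797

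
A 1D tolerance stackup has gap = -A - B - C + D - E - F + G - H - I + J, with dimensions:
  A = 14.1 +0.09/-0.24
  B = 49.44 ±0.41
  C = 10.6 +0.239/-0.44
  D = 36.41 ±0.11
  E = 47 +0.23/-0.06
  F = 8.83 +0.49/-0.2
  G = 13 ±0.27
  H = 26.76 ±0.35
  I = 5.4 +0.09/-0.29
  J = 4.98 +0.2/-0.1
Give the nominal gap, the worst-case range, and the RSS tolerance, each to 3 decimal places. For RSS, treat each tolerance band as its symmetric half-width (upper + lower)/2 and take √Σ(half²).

nominal=-107.740 wc=[-110.119,-105.170] rss=0.847

Stack each dimension's contribution:
  -A: nom -14.100 → Σnom=-14.100; wc +0.240/-0.090 → slack +0.240/-0.090; half-tol=0.165, Σhalf²=0.027225
  -B: nom -49.440 → Σnom=-63.540; wc +0.410/-0.410 → slack +0.650/-0.500; half-tol=0.410, Σhalf²=0.195325
  -C: nom -10.600 → Σnom=-74.140; wc +0.440/-0.239 → slack +1.090/-0.739; half-tol=0.340, Σhalf²=0.310585
  +D: nom +36.410 → Σnom=-37.730; wc +0.110/-0.110 → slack +1.200/-0.849; half-tol=0.110, Σhalf²=0.322685
  -E: nom -47.000 → Σnom=-84.730; wc +0.060/-0.230 → slack +1.260/-1.079; half-tol=0.145, Σhalf²=0.343710
  -F: nom -8.830 → Σnom=-93.560; wc +0.200/-0.490 → slack +1.460/-1.569; half-tol=0.345, Σhalf²=0.462735
  +G: nom +13.000 → Σnom=-80.560; wc +0.270/-0.270 → slack +1.730/-1.839; half-tol=0.270, Σhalf²=0.535635
  -H: nom -26.760 → Σnom=-107.320; wc +0.350/-0.350 → slack +2.080/-2.189; half-tol=0.350, Σhalf²=0.658135
  -I: nom -5.400 → Σnom=-112.720; wc +0.290/-0.090 → slack +2.370/-2.279; half-tol=0.190, Σhalf²=0.694235
  +J: nom +4.980 → Σnom=-107.740; wc +0.200/-0.100 → slack +2.570/-2.379; half-tol=0.150, Σhalf²=0.716735
Nominal = -107.740. Worst-case = [-107.740 - 2.379, -107.740 + 2.570] = [-110.119, -105.170]. RSS = √0.716735 = 0.847.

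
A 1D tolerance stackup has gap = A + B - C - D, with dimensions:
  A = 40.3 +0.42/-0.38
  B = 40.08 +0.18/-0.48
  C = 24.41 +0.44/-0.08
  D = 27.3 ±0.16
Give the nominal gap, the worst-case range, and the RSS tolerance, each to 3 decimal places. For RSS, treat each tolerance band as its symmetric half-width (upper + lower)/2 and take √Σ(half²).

Stack each dimension's contribution:
  +A: nom +40.300 → Σnom=40.300; wc +0.420/-0.380 → slack +0.420/-0.380; half-tol=0.400, Σhalf²=0.160000
  +B: nom +40.080 → Σnom=80.380; wc +0.180/-0.480 → slack +0.600/-0.860; half-tol=0.330, Σhalf²=0.268900
  -C: nom -24.410 → Σnom=55.970; wc +0.080/-0.440 → slack +0.680/-1.300; half-tol=0.260, Σhalf²=0.336500
  -D: nom -27.300 → Σnom=28.670; wc +0.160/-0.160 → slack +0.840/-1.460; half-tol=0.160, Σhalf²=0.362100
Nominal = 28.670. Worst-case = [28.670 - 1.460, 28.670 + 0.840] = [27.210, 29.510]. RSS = √0.362100 = 0.602.

nominal=28.670 wc=[27.210,29.510] rss=0.602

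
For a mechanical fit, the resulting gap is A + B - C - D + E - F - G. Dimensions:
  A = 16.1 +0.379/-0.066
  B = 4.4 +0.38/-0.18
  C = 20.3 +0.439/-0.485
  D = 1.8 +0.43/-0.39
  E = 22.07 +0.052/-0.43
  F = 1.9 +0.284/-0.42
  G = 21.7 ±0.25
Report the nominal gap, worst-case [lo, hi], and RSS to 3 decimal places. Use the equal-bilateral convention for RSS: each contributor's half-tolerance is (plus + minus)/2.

nominal=-3.130 wc=[-5.209,-0.774] rss=0.868

Stack each dimension's contribution:
  +A: nom +16.100 → Σnom=16.100; wc +0.379/-0.066 → slack +0.379/-0.066; half-tol=0.223, Σhalf²=0.049506
  +B: nom +4.400 → Σnom=20.500; wc +0.380/-0.180 → slack +0.759/-0.246; half-tol=0.280, Σhalf²=0.127906
  -C: nom -20.300 → Σnom=0.200; wc +0.485/-0.439 → slack +1.244/-0.685; half-tol=0.462, Σhalf²=0.341350
  -D: nom -1.800 → Σnom=-1.600; wc +0.390/-0.430 → slack +1.634/-1.115; half-tol=0.410, Σhalf²=0.509450
  +E: nom +22.070 → Σnom=20.470; wc +0.052/-0.430 → slack +1.686/-1.545; half-tol=0.241, Σhalf²=0.567531
  -F: nom -1.900 → Σnom=18.570; wc +0.420/-0.284 → slack +2.106/-1.829; half-tol=0.352, Σhalf²=0.691435
  -G: nom -21.700 → Σnom=-3.130; wc +0.250/-0.250 → slack +2.356/-2.079; half-tol=0.250, Σhalf²=0.753935
Nominal = -3.130. Worst-case = [-3.130 - 2.079, -3.130 + 2.356] = [-5.209, -0.774]. RSS = √0.753935 = 0.868.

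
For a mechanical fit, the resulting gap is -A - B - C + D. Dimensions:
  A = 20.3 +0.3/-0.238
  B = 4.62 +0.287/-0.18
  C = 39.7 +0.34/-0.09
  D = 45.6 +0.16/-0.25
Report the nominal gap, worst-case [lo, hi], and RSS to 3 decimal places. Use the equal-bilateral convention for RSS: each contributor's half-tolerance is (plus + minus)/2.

Stack each dimension's contribution:
  -A: nom -20.300 → Σnom=-20.300; wc +0.238/-0.300 → slack +0.238/-0.300; half-tol=0.269, Σhalf²=0.072361
  -B: nom -4.620 → Σnom=-24.920; wc +0.180/-0.287 → slack +0.418/-0.587; half-tol=0.233, Σhalf²=0.126883
  -C: nom -39.700 → Σnom=-64.620; wc +0.090/-0.340 → slack +0.508/-0.927; half-tol=0.215, Σhalf²=0.173108
  +D: nom +45.600 → Σnom=-19.020; wc +0.160/-0.250 → slack +0.668/-1.177; half-tol=0.205, Σhalf²=0.215133
Nominal = -19.020. Worst-case = [-19.020 - 1.177, -19.020 + 0.668] = [-20.197, -18.352]. RSS = √0.215133 = 0.464.

nominal=-19.020 wc=[-20.197,-18.352] rss=0.464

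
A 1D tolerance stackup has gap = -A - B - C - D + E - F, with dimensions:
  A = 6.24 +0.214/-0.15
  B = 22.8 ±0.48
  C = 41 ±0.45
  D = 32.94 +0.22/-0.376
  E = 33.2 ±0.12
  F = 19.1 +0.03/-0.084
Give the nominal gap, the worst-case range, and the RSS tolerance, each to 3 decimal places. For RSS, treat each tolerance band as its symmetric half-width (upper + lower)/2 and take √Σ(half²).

nominal=-88.880 wc=[-90.394,-87.220] rss=0.757

Stack each dimension's contribution:
  -A: nom -6.240 → Σnom=-6.240; wc +0.150/-0.214 → slack +0.150/-0.214; half-tol=0.182, Σhalf²=0.033124
  -B: nom -22.800 → Σnom=-29.040; wc +0.480/-0.480 → slack +0.630/-0.694; half-tol=0.480, Σhalf²=0.263524
  -C: nom -41.000 → Σnom=-70.040; wc +0.450/-0.450 → slack +1.080/-1.144; half-tol=0.450, Σhalf²=0.466024
  -D: nom -32.940 → Σnom=-102.980; wc +0.376/-0.220 → slack +1.456/-1.364; half-tol=0.298, Σhalf²=0.554828
  +E: nom +33.200 → Σnom=-69.780; wc +0.120/-0.120 → slack +1.576/-1.484; half-tol=0.120, Σhalf²=0.569228
  -F: nom -19.100 → Σnom=-88.880; wc +0.084/-0.030 → slack +1.660/-1.514; half-tol=0.057, Σhalf²=0.572477
Nominal = -88.880. Worst-case = [-88.880 - 1.514, -88.880 + 1.660] = [-90.394, -87.220]. RSS = √0.572477 = 0.757.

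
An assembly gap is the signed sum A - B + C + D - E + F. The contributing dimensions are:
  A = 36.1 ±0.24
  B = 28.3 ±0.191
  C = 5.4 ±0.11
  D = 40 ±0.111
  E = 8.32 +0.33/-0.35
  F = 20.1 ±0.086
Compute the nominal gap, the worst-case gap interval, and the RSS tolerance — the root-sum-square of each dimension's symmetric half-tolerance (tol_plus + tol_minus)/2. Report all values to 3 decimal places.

nominal=64.980 wc=[63.912,66.068] rss=0.491

Stack each dimension's contribution:
  +A: nom +36.100 → Σnom=36.100; wc +0.240/-0.240 → slack +0.240/-0.240; half-tol=0.240, Σhalf²=0.057600
  -B: nom -28.300 → Σnom=7.800; wc +0.191/-0.191 → slack +0.431/-0.431; half-tol=0.191, Σhalf²=0.094081
  +C: nom +5.400 → Σnom=13.200; wc +0.110/-0.110 → slack +0.541/-0.541; half-tol=0.110, Σhalf²=0.106181
  +D: nom +40.000 → Σnom=53.200; wc +0.111/-0.111 → slack +0.652/-0.652; half-tol=0.111, Σhalf²=0.118502
  -E: nom -8.320 → Σnom=44.880; wc +0.350/-0.330 → slack +1.002/-0.982; half-tol=0.340, Σhalf²=0.234102
  +F: nom +20.100 → Σnom=64.980; wc +0.086/-0.086 → slack +1.088/-1.068; half-tol=0.086, Σhalf²=0.241498
Nominal = 64.980. Worst-case = [64.980 - 1.068, 64.980 + 1.088] = [63.912, 66.068]. RSS = √0.241498 = 0.491.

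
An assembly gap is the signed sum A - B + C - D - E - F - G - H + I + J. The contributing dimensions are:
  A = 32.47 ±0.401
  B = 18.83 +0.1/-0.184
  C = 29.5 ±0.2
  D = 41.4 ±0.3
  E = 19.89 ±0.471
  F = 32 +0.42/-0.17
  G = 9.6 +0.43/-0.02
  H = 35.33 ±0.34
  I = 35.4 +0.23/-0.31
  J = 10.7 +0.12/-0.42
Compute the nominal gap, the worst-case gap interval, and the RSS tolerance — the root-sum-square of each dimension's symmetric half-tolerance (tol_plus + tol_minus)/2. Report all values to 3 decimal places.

Stack each dimension's contribution:
  +A: nom +32.470 → Σnom=32.470; wc +0.401/-0.401 → slack +0.401/-0.401; half-tol=0.401, Σhalf²=0.160801
  -B: nom -18.830 → Σnom=13.640; wc +0.184/-0.100 → slack +0.585/-0.501; half-tol=0.142, Σhalf²=0.180965
  +C: nom +29.500 → Σnom=43.140; wc +0.200/-0.200 → slack +0.785/-0.701; half-tol=0.200, Σhalf²=0.220965
  -D: nom -41.400 → Σnom=1.740; wc +0.300/-0.300 → slack +1.085/-1.001; half-tol=0.300, Σhalf²=0.310965
  -E: nom -19.890 → Σnom=-18.150; wc +0.471/-0.471 → slack +1.556/-1.472; half-tol=0.471, Σhalf²=0.532806
  -F: nom -32.000 → Σnom=-50.150; wc +0.170/-0.420 → slack +1.726/-1.892; half-tol=0.295, Σhalf²=0.619831
  -G: nom -9.600 → Σnom=-59.750; wc +0.020/-0.430 → slack +1.746/-2.322; half-tol=0.225, Σhalf²=0.670456
  -H: nom -35.330 → Σnom=-95.080; wc +0.340/-0.340 → slack +2.086/-2.662; half-tol=0.340, Σhalf²=0.786056
  +I: nom +35.400 → Σnom=-59.680; wc +0.230/-0.310 → slack +2.316/-2.972; half-tol=0.270, Σhalf²=0.858956
  +J: nom +10.700 → Σnom=-48.980; wc +0.120/-0.420 → slack +2.436/-3.392; half-tol=0.270, Σhalf²=0.931856
Nominal = -48.980. Worst-case = [-48.980 - 3.392, -48.980 + 2.436] = [-52.372, -46.544]. RSS = √0.931856 = 0.965.

nominal=-48.980 wc=[-52.372,-46.544] rss=0.965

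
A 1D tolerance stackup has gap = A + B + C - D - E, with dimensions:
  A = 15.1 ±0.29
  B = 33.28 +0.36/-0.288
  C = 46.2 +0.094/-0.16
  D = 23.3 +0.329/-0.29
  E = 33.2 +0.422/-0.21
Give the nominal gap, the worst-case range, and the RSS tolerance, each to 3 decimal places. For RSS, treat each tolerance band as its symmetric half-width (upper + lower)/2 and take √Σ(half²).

nominal=38.080 wc=[36.591,39.324] rss=0.633

Stack each dimension's contribution:
  +A: nom +15.100 → Σnom=15.100; wc +0.290/-0.290 → slack +0.290/-0.290; half-tol=0.290, Σhalf²=0.084100
  +B: nom +33.280 → Σnom=48.380; wc +0.360/-0.288 → slack +0.650/-0.578; half-tol=0.324, Σhalf²=0.189076
  +C: nom +46.200 → Σnom=94.580; wc +0.094/-0.160 → slack +0.744/-0.738; half-tol=0.127, Σhalf²=0.205205
  -D: nom -23.300 → Σnom=71.280; wc +0.290/-0.329 → slack +1.034/-1.067; half-tol=0.309, Σhalf²=0.300995
  -E: nom -33.200 → Σnom=38.080; wc +0.210/-0.422 → slack +1.244/-1.489; half-tol=0.316, Σhalf²=0.400851
Nominal = 38.080. Worst-case = [38.080 - 1.489, 38.080 + 1.244] = [36.591, 39.324]. RSS = √0.400851 = 0.633.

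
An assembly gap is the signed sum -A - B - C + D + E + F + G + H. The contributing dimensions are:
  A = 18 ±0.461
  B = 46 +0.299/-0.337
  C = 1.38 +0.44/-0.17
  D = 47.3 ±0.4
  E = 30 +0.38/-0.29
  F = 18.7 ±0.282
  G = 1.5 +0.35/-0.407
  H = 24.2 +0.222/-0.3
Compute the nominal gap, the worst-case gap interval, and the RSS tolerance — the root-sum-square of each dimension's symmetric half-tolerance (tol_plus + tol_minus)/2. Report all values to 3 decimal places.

Stack each dimension's contribution:
  -A: nom -18.000 → Σnom=-18.000; wc +0.461/-0.461 → slack +0.461/-0.461; half-tol=0.461, Σhalf²=0.212521
  -B: nom -46.000 → Σnom=-64.000; wc +0.337/-0.299 → slack +0.798/-0.760; half-tol=0.318, Σhalf²=0.313645
  -C: nom -1.380 → Σnom=-65.380; wc +0.170/-0.440 → slack +0.968/-1.200; half-tol=0.305, Σhalf²=0.406670
  +D: nom +47.300 → Σnom=-18.080; wc +0.400/-0.400 → slack +1.368/-1.600; half-tol=0.400, Σhalf²=0.566670
  +E: nom +30.000 → Σnom=11.920; wc +0.380/-0.290 → slack +1.748/-1.890; half-tol=0.335, Σhalf²=0.678895
  +F: nom +18.700 → Σnom=30.620; wc +0.282/-0.282 → slack +2.030/-2.172; half-tol=0.282, Σhalf²=0.758419
  +G: nom +1.500 → Σnom=32.120; wc +0.350/-0.407 → slack +2.380/-2.579; half-tol=0.378, Σhalf²=0.901681
  +H: nom +24.200 → Σnom=56.320; wc +0.222/-0.300 → slack +2.602/-2.879; half-tol=0.261, Σhalf²=0.969802
Nominal = 56.320. Worst-case = [56.320 - 2.879, 56.320 + 2.602] = [53.441, 58.922]. RSS = √0.969802 = 0.985.

nominal=56.320 wc=[53.441,58.922] rss=0.985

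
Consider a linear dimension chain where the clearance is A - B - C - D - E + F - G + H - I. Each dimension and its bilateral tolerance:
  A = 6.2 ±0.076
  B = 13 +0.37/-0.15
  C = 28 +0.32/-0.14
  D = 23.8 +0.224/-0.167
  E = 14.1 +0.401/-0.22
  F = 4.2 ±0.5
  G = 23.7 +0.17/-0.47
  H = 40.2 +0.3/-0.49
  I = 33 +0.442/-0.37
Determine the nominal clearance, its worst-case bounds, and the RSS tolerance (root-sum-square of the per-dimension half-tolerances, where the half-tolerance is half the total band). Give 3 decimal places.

nominal=-85.000 wc=[-87.993,-82.607] rss=0.967

Stack each dimension's contribution:
  +A: nom +6.200 → Σnom=6.200; wc +0.076/-0.076 → slack +0.076/-0.076; half-tol=0.076, Σhalf²=0.005776
  -B: nom -13.000 → Σnom=-6.800; wc +0.150/-0.370 → slack +0.226/-0.446; half-tol=0.260, Σhalf²=0.073376
  -C: nom -28.000 → Σnom=-34.800; wc +0.140/-0.320 → slack +0.366/-0.766; half-tol=0.230, Σhalf²=0.126276
  -D: nom -23.800 → Σnom=-58.600; wc +0.167/-0.224 → slack +0.533/-0.990; half-tol=0.196, Σhalf²=0.164496
  -E: nom -14.100 → Σnom=-72.700; wc +0.220/-0.401 → slack +0.753/-1.391; half-tol=0.310, Σhalf²=0.260907
  +F: nom +4.200 → Σnom=-68.500; wc +0.500/-0.500 → slack +1.253/-1.891; half-tol=0.500, Σhalf²=0.510907
  -G: nom -23.700 → Σnom=-92.200; wc +0.470/-0.170 → slack +1.723/-2.061; half-tol=0.320, Σhalf²=0.613307
  +H: nom +40.200 → Σnom=-52.000; wc +0.300/-0.490 → slack +2.023/-2.551; half-tol=0.395, Σhalf²=0.769332
  -I: nom -33.000 → Σnom=-85.000; wc +0.370/-0.442 → slack +2.393/-2.993; half-tol=0.406, Σhalf²=0.934168
Nominal = -85.000. Worst-case = [-85.000 - 2.993, -85.000 + 2.393] = [-87.993, -82.607]. RSS = √0.934168 = 0.967.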